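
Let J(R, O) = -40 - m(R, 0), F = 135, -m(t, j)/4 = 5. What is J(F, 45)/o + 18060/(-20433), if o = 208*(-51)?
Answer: -2275855/2580396 ≈ -0.88198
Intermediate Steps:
m(t, j) = -20 (m(t, j) = -4*5 = -20)
J(R, O) = -20 (J(R, O) = -40 - 1*(-20) = -40 + 20 = -20)
o = -10608
J(F, 45)/o + 18060/(-20433) = -20/(-10608) + 18060/(-20433) = -20*(-1/10608) + 18060*(-1/20433) = 5/2652 - 860/973 = -2275855/2580396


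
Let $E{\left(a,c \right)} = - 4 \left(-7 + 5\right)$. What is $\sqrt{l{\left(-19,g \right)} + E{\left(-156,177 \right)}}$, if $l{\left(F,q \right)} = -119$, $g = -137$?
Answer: $i \sqrt{111} \approx 10.536 i$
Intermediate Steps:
$E{\left(a,c \right)} = 8$ ($E{\left(a,c \right)} = \left(-4\right) \left(-2\right) = 8$)
$\sqrt{l{\left(-19,g \right)} + E{\left(-156,177 \right)}} = \sqrt{-119 + 8} = \sqrt{-111} = i \sqrt{111}$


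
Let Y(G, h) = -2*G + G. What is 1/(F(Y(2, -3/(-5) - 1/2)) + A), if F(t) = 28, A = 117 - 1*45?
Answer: 1/100 ≈ 0.010000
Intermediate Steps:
Y(G, h) = -G
A = 72 (A = 117 - 45 = 72)
1/(F(Y(2, -3/(-5) - 1/2)) + A) = 1/(28 + 72) = 1/100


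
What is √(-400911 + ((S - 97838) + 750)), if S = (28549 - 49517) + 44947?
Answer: 2*I*√118505 ≈ 688.49*I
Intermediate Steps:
S = 23979 (S = -20968 + 44947 = 23979)
√(-400911 + ((S - 97838) + 750)) = √(-400911 + ((23979 - 97838) + 750)) = √(-400911 + (-73859 + 750)) = √(-400911 - 73109) = √(-474020) = 2*I*√118505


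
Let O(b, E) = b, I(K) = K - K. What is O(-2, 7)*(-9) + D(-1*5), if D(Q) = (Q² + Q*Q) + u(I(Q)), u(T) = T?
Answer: 68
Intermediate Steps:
I(K) = 0
D(Q) = 2*Q² (D(Q) = (Q² + Q*Q) + 0 = (Q² + Q²) + 0 = 2*Q² + 0 = 2*Q²)
O(-2, 7)*(-9) + D(-1*5) = -2*(-9) + 2*(-1*5)² = 18 + 2*(-5)² = 18 + 2*25 = 18 + 50 = 68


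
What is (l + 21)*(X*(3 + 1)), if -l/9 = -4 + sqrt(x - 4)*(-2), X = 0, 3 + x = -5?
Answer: 0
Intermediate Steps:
x = -8 (x = -3 - 5 = -8)
l = 36 + 36*I*sqrt(3) (l = -9*(-4 + sqrt(-8 - 4)*(-2)) = -9*(-4 + sqrt(-12)*(-2)) = -9*(-4 + (2*I*sqrt(3))*(-2)) = -9*(-4 - 4*I*sqrt(3)) = 36 + 36*I*sqrt(3) ≈ 36.0 + 62.354*I)
(l + 21)*(X*(3 + 1)) = ((36 + 36*I*sqrt(3)) + 21)*(0*(3 + 1)) = (57 + 36*I*sqrt(3))*(0*4) = (57 + 36*I*sqrt(3))*0 = 0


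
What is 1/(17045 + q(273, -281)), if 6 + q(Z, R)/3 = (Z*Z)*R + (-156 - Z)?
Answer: -1/62812207 ≈ -1.5920e-8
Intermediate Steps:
q(Z, R) = -486 - 3*Z + 3*R*Z² (q(Z, R) = -18 + 3*((Z*Z)*R + (-156 - Z)) = -18 + 3*(Z²*R + (-156 - Z)) = -18 + 3*(R*Z² + (-156 - Z)) = -18 + 3*(-156 - Z + R*Z²) = -18 + (-468 - 3*Z + 3*R*Z²) = -486 - 3*Z + 3*R*Z²)
1/(17045 + q(273, -281)) = 1/(17045 + (-486 - 3*273 + 3*(-281)*273²)) = 1/(17045 + (-486 - 819 + 3*(-281)*74529)) = 1/(17045 + (-486 - 819 - 62827947)) = 1/(17045 - 62829252) = 1/(-62812207) = -1/62812207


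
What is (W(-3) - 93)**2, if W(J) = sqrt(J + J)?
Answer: (93 - I*sqrt(6))**2 ≈ 8643.0 - 455.61*I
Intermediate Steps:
W(J) = sqrt(2)*sqrt(J) (W(J) = sqrt(2*J) = sqrt(2)*sqrt(J))
(W(-3) - 93)**2 = (sqrt(2)*sqrt(-3) - 93)**2 = (sqrt(2)*(I*sqrt(3)) - 93)**2 = (I*sqrt(6) - 93)**2 = (-93 + I*sqrt(6))**2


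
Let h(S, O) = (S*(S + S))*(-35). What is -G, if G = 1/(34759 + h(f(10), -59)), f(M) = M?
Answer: -1/27759 ≈ -3.6024e-5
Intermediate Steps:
h(S, O) = -70*S² (h(S, O) = (S*(2*S))*(-35) = (2*S²)*(-35) = -70*S²)
G = 1/27759 (G = 1/(34759 - 70*10²) = 1/(34759 - 70*100) = 1/(34759 - 7000) = 1/27759 ≈ 3.6024e-5)
-G = -1*1/27759 = -1/27759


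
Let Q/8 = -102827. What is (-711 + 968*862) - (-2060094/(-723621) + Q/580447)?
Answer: 116725069031668451/140007879529 ≈ 8.3370e+5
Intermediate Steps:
Q = -822616 (Q = 8*(-102827) = -822616)
(-711 + 968*862) - (-2060094/(-723621) + Q/580447) = (-711 + 968*862) - (-2060094/(-723621) - 822616/580447) = (-711 + 834416) - (-2060094*(-1/723621) - 822616*1/580447) = 833705 - (686698/241207 - 822616/580447) = 833705 - 1*200171056494/140007879529 = 833705 - 200171056494/140007879529 = 116725069031668451/140007879529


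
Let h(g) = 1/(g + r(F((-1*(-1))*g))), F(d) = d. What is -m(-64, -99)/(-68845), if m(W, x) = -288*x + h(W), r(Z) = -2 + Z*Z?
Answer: 114903361/277445350 ≈ 0.41415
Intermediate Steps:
r(Z) = -2 + Z²
h(g) = 1/(-2 + g + g²) (h(g) = 1/(g + (-2 + ((-1*(-1))*g)²)) = 1/(g + (-2 + (1*g)²)) = 1/(g + (-2 + g²)) = 1/(-2 + g + g²))
m(W, x) = 1/(-2 + W + W²) - 288*x (m(W, x) = -288*x + 1/(-2 + W + W²) = 1/(-2 + W + W²) - 288*x)
-m(-64, -99)/(-68845) = -(1 - 288*(-99)*(-2 - 64 + (-64)²))/(-2 - 64 + (-64)²)/(-68845) = -(1 - 288*(-99)*(-2 - 64 + 4096))/(-2 - 64 + 4096)*(-1/68845) = -(1 - 288*(-99)*4030)/4030*(-1/68845) = -(1 + 114903360)/4030*(-1/68845) = -114903361/4030*(-1/68845) = 114903361/277445350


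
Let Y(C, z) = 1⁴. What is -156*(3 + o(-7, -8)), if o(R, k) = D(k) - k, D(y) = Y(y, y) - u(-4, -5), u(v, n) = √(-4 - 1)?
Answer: -1872 + 156*I*√5 ≈ -1872.0 + 348.83*I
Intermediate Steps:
u(v, n) = I*√5 (u(v, n) = √(-5) = I*√5)
Y(C, z) = 1
D(y) = 1 - I*√5
o(R, k) = 1 - k - I*√5 (o(R, k) = (1 - I*√5) - k = 1 - k - I*√5)
-156*(3 + o(-7, -8)) = -156*(3 + (1 - 1*(-8) - I*√5)) = -156*(3 + (1 + 8 - I*√5)) = -156*(3 + (9 - I*√5)) = -156*(12 - I*√5) = -1872 + 156*I*√5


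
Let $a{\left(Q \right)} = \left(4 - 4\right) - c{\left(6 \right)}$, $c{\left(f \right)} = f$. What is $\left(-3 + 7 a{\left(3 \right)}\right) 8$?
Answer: $-360$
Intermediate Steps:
$a{\left(Q \right)} = -6$ ($a{\left(Q \right)} = \left(4 - 4\right) - 6 = 0 - 6 = -6$)
$\left(-3 + 7 a{\left(3 \right)}\right) 8 = \left(-3 + 7 \left(-6\right)\right) 8 = \left(-3 - 42\right) 8 = \left(-45\right) 8 = -360$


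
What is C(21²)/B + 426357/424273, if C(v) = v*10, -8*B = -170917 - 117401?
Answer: 22982458161/20387590469 ≈ 1.1273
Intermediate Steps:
B = 144159/4 (B = -(-170917 - 117401)/8 = -⅛*(-288318) = 144159/4 ≈ 36040.)
C(v) = 10*v
C(21²)/B + 426357/424273 = (10*21²)/(144159/4) + 426357/424273 = (10*441)*(4/144159) + 426357*(1/424273) = 4410*(4/144159) + 426357/424273 = 5880/48053 + 426357/424273 = 22982458161/20387590469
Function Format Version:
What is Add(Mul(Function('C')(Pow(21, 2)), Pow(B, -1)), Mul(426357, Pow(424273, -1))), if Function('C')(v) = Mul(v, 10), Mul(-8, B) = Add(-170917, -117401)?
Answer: Rational(22982458161, 20387590469) ≈ 1.1273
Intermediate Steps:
B = Rational(144159, 4) (B = Mul(Rational(-1, 8), Add(-170917, -117401)) = Mul(Rational(-1, 8), -288318) = Rational(144159, 4) ≈ 36040.)
Function('C')(v) = Mul(10, v)
Add(Mul(Function('C')(Pow(21, 2)), Pow(B, -1)), Mul(426357, Pow(424273, -1))) = Add(Mul(Mul(10, Pow(21, 2)), Pow(Rational(144159, 4), -1)), Mul(426357, Pow(424273, -1))) = Add(Mul(Mul(10, 441), Rational(4, 144159)), Mul(426357, Rational(1, 424273))) = Add(Mul(4410, Rational(4, 144159)), Rational(426357, 424273)) = Add(Rational(5880, 48053), Rational(426357, 424273)) = Rational(22982458161, 20387590469)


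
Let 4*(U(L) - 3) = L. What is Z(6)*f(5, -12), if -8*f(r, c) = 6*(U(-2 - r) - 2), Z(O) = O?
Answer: 27/8 ≈ 3.3750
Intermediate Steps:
U(L) = 3 + L/4
f(r, c) = -3/8 + 3*r/16 (f(r, c) = -3*((3 + (-2 - r)/4) - 2)/4 = -3*((3 + (-1/2 - r/4)) - 2)/4 = -3*((5/2 - r/4) - 2)/4 = -3*(1/2 - r/4)/4 = -(3 - 3*r/2)/8 = -3/8 + 3*r/16)
Z(6)*f(5, -12) = 6*(-3/8 + (3/16)*5) = 6*(-3/8 + 15/16) = 6*(9/16) = 27/8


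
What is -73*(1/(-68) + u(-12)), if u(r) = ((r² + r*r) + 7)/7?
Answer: -1463869/476 ≈ -3075.4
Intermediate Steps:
u(r) = 1 + 2*r²/7 (u(r) = ((r² + r²) + 7)*(⅐) = (2*r² + 7)*(⅐) = (7 + 2*r²)*(⅐) = 1 + 2*r²/7)
-73*(1/(-68) + u(-12)) = -73*(1/(-68) + (1 + (2/7)*(-12)²)) = -73*(-1/68 + (1 + (2/7)*144)) = -73*(-1/68 + (1 + 288/7)) = -73*(-1/68 + 295/7) = -73*20053/476 = -1463869/476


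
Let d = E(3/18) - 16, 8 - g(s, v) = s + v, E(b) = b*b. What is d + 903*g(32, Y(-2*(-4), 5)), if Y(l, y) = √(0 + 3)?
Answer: -780767/36 - 903*√3 ≈ -23252.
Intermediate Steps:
Y(l, y) = √3
E(b) = b²
g(s, v) = 8 - s - v (g(s, v) = 8 - (s + v) = 8 + (-s - v) = 8 - s - v)
d = -575/36 (d = (3/18)² - 16 = (3*(1/18))² - 16 = (⅙)² - 16 = 1/36 - 16 = -575/36 ≈ -15.972)
d + 903*g(32, Y(-2*(-4), 5)) = -575/36 + 903*(8 - 1*32 - √3) = -575/36 + 903*(8 - 32 - √3) = -575/36 + 903*(-24 - √3) = -575/36 + (-21672 - 903*√3) = -780767/36 - 903*√3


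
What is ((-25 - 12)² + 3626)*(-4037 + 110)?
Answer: -19615365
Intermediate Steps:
((-25 - 12)² + 3626)*(-4037 + 110) = ((-37)² + 3626)*(-3927) = (1369 + 3626)*(-3927) = 4995*(-3927) = -19615365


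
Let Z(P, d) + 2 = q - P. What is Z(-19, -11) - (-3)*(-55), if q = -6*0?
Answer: -148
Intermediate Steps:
q = 0
Z(P, d) = -2 - P (Z(P, d) = -2 + (0 - P) = -2 - P)
Z(-19, -11) - (-3)*(-55) = (-2 - 1*(-19)) - (-3)*(-55) = (-2 + 19) - 1*165 = 17 - 165 = -148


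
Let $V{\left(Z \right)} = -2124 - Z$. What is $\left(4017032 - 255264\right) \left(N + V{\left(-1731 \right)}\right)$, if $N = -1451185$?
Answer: $-5460499669904$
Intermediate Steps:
$\left(4017032 - 255264\right) \left(N + V{\left(-1731 \right)}\right) = \left(4017032 - 255264\right) \left(-1451185 - 393\right) = 3761768 \left(-1451185 + \left(-2124 + 1731\right)\right) = 3761768 \left(-1451185 - 393\right) = 3761768 \left(-1451578\right) = -5460499669904$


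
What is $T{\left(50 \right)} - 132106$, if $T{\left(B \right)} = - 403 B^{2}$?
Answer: $-1139606$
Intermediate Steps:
$T{\left(50 \right)} - 132106 = - 403 \cdot 50^{2} - 132106 = \left(-403\right) 2500 - 132106 = -1007500 - 132106 = -1139606$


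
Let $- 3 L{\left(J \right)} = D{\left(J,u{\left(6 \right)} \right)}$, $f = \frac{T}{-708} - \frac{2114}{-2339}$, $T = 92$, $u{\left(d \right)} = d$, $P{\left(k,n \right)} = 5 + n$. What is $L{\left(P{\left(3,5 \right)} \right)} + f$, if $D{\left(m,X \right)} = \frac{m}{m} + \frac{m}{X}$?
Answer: $- \frac{142865}{1242009} \approx -0.11503$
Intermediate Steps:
$D{\left(m,X \right)} = 1 + \frac{m}{X}$
$f = \frac{320381}{414003}$ ($f = \frac{92}{-708} - \frac{2114}{-2339} = 92 \left(- \frac{1}{708}\right) - - \frac{2114}{2339} = - \frac{23}{177} + \frac{2114}{2339} = \frac{320381}{414003} \approx 0.77386$)
$L{\left(J \right)} = - \frac{1}{3} - \frac{J}{18}$ ($L{\left(J \right)} = - \frac{\frac{1}{6} \left(6 + J\right)}{3} = - \frac{1 + \frac{J}{6}}{3} = - \frac{1}{3} - \frac{J}{18}$)
$L{\left(P{\left(3,5 \right)} \right)} + f = \left(- \frac{1}{3} - \frac{5 + 5}{18}\right) + \frac{320381}{414003} = \left(- \frac{1}{3} - \frac{5}{9}\right) + \frac{320381}{414003} = - \frac{8}{9} + \frac{320381}{414003} = - \frac{142865}{1242009}$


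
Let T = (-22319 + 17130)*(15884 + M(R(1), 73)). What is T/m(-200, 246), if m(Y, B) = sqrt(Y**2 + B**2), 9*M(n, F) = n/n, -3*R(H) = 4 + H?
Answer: -741803873*sqrt(25129)/452322 ≈ -2.5997e+5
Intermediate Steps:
R(H) = -4/3 - H/3 (R(H) = -(4 + H)/3 = -4/3 - H/3)
M(n, F) = 1/9 (M(n, F) = (n/n)/9 = (1/9)*1 = 1/9)
m(Y, B) = sqrt(B**2 + Y**2)
T = -741803873/9 (T = (-22319 + 17130)*(15884 + 1/9) = -5189*142957/9 = -741803873/9 ≈ -8.2423e+7)
T/m(-200, 246) = -741803873/(9*sqrt(246**2 + (-200)**2)) = -741803873/(9*sqrt(60516 + 40000)) = -741803873*sqrt(25129)/50258/9 = -741803873*sqrt(25129)/452322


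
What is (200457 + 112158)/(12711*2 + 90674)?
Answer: 312615/116096 ≈ 2.6927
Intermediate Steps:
(200457 + 112158)/(12711*2 + 90674) = 312615/(25422 + 90674) = 312615/116096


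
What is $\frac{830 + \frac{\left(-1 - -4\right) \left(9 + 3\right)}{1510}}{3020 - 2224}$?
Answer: $\frac{156667}{150245} \approx 1.0427$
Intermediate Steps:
$\frac{830 + \frac{\left(-1 - -4\right) \left(9 + 3\right)}{1510}}{3020 - 2224} = \frac{830 + \left(-1 + 4\right) 12 \cdot \frac{1}{1510}}{796} = \left(830 + 3 \cdot 12 \cdot \frac{1}{1510}\right) \frac{1}{796} = \left(830 + 36 \cdot \frac{1}{1510}\right) \frac{1}{796} = \left(830 + \frac{18}{755}\right) \frac{1}{796} = \frac{626668}{755} \cdot \frac{1}{796} = \frac{156667}{150245}$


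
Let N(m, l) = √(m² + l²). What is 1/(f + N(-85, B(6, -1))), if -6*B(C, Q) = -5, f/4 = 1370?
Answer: 39456/216166855 - 6*√10405/216166855 ≈ 0.00017969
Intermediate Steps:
f = 5480 (f = 4*1370 = 5480)
B(C, Q) = ⅚ (B(C, Q) = -⅙*(-5) = ⅚)
N(m, l) = √(l² + m²)
1/(f + N(-85, B(6, -1))) = 1/(5480 + √((⅚)² + (-85)²)) = 1/(5480 + √(25/36 + 7225)) = 1/(5480 + √(260125/36)) = 1/(5480 + 5*√10405/6)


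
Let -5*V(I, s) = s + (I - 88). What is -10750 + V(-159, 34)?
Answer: -53537/5 ≈ -10707.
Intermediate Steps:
V(I, s) = 88/5 - I/5 - s/5 (V(I, s) = -(s + (I - 88))/5 = -(s + (-88 + I))/5 = -(-88 + I + s)/5 = 88/5 - I/5 - s/5)
-10750 + V(-159, 34) = -10750 + (88/5 - ⅕*(-159) - ⅕*34) = -10750 + (88/5 + 159/5 - 34/5) = -10750 + 213/5 = -53537/5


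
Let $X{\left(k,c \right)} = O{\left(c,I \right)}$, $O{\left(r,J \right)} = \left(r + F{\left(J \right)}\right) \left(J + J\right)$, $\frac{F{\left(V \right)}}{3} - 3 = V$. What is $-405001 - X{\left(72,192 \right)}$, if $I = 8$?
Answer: $-408601$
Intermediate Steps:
$F{\left(V \right)} = 9 + 3 V$
$O{\left(r,J \right)} = 2 J \left(9 + r + 3 J\right)$ ($O{\left(r,J \right)} = \left(r + \left(9 + 3 J\right)\right) \left(J + J\right) = \left(9 + r + 3 J\right) 2 J = 2 J \left(9 + r + 3 J\right)$)
$X{\left(k,c \right)} = 528 + 16 c$ ($X{\left(k,c \right)} = 2 \cdot 8 \left(9 + c + 3 \cdot 8\right) = 2 \cdot 8 \left(9 + c + 24\right) = 2 \cdot 8 \left(33 + c\right) = 528 + 16 c$)
$-405001 - X{\left(72,192 \right)} = -405001 - \left(528 + 16 \cdot 192\right) = -405001 - \left(528 + 3072\right) = -405001 - 3600 = -408601$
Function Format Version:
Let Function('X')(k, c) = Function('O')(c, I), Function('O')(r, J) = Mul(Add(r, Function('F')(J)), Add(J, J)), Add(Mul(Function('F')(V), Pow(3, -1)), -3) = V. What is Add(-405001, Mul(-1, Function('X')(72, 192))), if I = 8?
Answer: -408601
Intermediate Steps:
Function('F')(V) = Add(9, Mul(3, V))
Function('O')(r, J) = Mul(2, J, Add(9, r, Mul(3, J))) (Function('O')(r, J) = Mul(Add(r, Add(9, Mul(3, J))), Add(J, J)) = Mul(Add(9, r, Mul(3, J)), Mul(2, J)) = Mul(2, J, Add(9, r, Mul(3, J))))
Function('X')(k, c) = Add(528, Mul(16, c)) (Function('X')(k, c) = Mul(2, 8, Add(9, c, Mul(3, 8))) = Mul(2, 8, Add(9, c, 24)) = Mul(2, 8, Add(33, c)) = Add(528, Mul(16, c)))
Add(-405001, Mul(-1, Function('X')(72, 192))) = Add(-405001, Mul(-1, Add(528, Mul(16, 192)))) = Add(-405001, Mul(-1, Add(528, 3072))) = Add(-405001, Mul(-1, 3600)) = Add(-405001, -3600) = -408601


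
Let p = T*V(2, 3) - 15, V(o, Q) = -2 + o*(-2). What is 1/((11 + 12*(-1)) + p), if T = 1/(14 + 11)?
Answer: -25/406 ≈ -0.061576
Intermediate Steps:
V(o, Q) = -2 - 2*o
T = 1/25 ≈ 0.040000
p = -381/25 (p = (-2 - 2*2)/25 - 15 = (-2 - 4)/25 - 15 = (1/25)*(-6) - 15 = -6/25 - 15 = -381/25 ≈ -15.240)
1/((11 + 12*(-1)) + p) = 1/((11 + 12*(-1)) - 381/25) = 1/((11 - 12) - 381/25) = 1/(-1 - 381/25) = 1/(-406/25) = -25/406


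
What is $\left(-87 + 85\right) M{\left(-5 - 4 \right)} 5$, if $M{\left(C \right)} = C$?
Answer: $90$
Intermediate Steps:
$\left(-87 + 85\right) M{\left(-5 - 4 \right)} 5 = \left(-87 + 85\right) \left(-5 - 4\right) 5 = - 2 \left(-5 - 4\right) 5 = - 2 \left(\left(-9\right) 5\right) = \left(-2\right) \left(-45\right) = 90$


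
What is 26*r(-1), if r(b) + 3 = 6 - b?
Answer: 104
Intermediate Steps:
r(b) = 3 - b (r(b) = -3 + (6 - b) = 3 - b)
26*r(-1) = 26*(3 - 1*(-1)) = 26*(3 + 1) = 26*4 = 104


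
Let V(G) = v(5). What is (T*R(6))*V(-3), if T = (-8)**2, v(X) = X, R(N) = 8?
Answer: 2560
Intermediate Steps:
V(G) = 5
T = 64
(T*R(6))*V(-3) = (64*8)*5 = 512*5 = 2560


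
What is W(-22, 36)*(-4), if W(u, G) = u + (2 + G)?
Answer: -64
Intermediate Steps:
W(u, G) = 2 + G + u
W(-22, 36)*(-4) = (2 + 36 - 22)*(-4) = 16*(-4) = -64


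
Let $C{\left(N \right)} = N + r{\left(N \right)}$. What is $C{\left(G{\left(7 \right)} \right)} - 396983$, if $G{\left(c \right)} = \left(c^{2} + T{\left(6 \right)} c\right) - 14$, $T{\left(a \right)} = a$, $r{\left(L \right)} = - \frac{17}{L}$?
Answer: $- \frac{30561779}{77} \approx -3.9691 \cdot 10^{5}$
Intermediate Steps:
$G{\left(c \right)} = -14 + c^{2} + 6 c$ ($G{\left(c \right)} = \left(c^{2} + 6 c\right) - 14 = -14 + c^{2} + 6 c$)
$C{\left(N \right)} = N - \frac{17}{N}$
$C{\left(G{\left(7 \right)} \right)} - 396983 = \left(\left(-14 + 7^{2} + 6 \cdot 7\right) - \frac{17}{-14 + 7^{2} + 6 \cdot 7}\right) - 396983 = \left(\left(-14 + 49 + 42\right) - \frac{17}{-14 + 49 + 42}\right) - 396983 = \left(77 - \frac{17}{77}\right) - 396983 = \frac{5912}{77} - 396983 = - \frac{30561779}{77}$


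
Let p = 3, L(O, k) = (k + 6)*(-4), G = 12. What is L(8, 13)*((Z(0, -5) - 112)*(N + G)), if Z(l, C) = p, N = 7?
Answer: 157396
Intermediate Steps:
L(O, k) = -24 - 4*k (L(O, k) = (6 + k)*(-4) = -24 - 4*k)
Z(l, C) = 3
L(8, 13)*((Z(0, -5) - 112)*(N + G)) = (-24 - 4*13)*((3 - 112)*(7 + 12)) = (-24 - 52)*(-109*19) = -76*(-2071) = 157396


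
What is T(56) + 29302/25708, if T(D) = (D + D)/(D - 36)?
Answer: 433167/64270 ≈ 6.7398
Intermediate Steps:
T(D) = 2*D/(-36 + D) (T(D) = (2*D)/(-36 + D) = 2*D/(-36 + D))
T(56) + 29302/25708 = 2*56/(-36 + 56) + 29302/25708 = 2*56/20 + 29302*(1/25708) = 2*56*(1/20) + 14651/12854 = 28/5 + 14651/12854 = 433167/64270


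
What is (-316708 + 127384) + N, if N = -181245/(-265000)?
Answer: -10034135751/53000 ≈ -1.8932e+5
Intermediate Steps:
N = 36249/53000 (N = -181245*(-1/265000) = 36249/53000 ≈ 0.68394)
(-316708 + 127384) + N = (-316708 + 127384) + 36249/53000 = -189324 + 36249/53000 = -10034135751/53000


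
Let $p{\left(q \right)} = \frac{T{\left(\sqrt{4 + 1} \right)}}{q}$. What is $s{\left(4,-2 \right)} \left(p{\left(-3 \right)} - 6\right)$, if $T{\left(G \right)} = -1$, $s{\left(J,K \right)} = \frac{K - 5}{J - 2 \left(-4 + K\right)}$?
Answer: $\frac{119}{48} \approx 2.4792$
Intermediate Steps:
$s{\left(J,K \right)} = \frac{-5 + K}{8 + J - 2 K}$ ($s{\left(J,K \right)} = \frac{-5 + K}{J - \left(-8 + 2 K\right)} = \frac{-5 + K}{8 + J - 2 K}$)
$p{\left(q \right)} = - \frac{1}{q}$
$s{\left(4,-2 \right)} \left(p{\left(-3 \right)} - 6\right) = \frac{-5 - 2}{8 + 4 - -4} \left(- \frac{1}{-3} - 6\right) = \frac{1}{8 + 4 + 4} \left(-7\right) \left(\left(-1\right) \left(- \frac{1}{3}\right) - 6\right) = \frac{1}{16} \left(-7\right) \left(\frac{1}{3} - 6\right) = \frac{1}{16} \left(-7\right) \left(- \frac{17}{3}\right) = \left(- \frac{7}{16}\right) \left(- \frac{17}{3}\right) = \frac{119}{48}$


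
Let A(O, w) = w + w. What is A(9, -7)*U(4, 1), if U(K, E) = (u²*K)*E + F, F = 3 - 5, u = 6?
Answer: -1988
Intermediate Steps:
F = -2
U(K, E) = -2 + 36*E*K (U(K, E) = (6²*K)*E - 2 = (36*K)*E - 2 = 36*E*K - 2 = -2 + 36*E*K)
A(O, w) = 2*w
A(9, -7)*U(4, 1) = (2*(-7))*(-2 + 36*1*4) = -14*(-2 + 144) = -14*142 = -1988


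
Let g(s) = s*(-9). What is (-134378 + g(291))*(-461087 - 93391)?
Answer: 75961822566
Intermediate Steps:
g(s) = -9*s
(-134378 + g(291))*(-461087 - 93391) = (-134378 - 9*291)*(-461087 - 93391) = (-134378 - 2619)*(-554478) = -136997*(-554478) = 75961822566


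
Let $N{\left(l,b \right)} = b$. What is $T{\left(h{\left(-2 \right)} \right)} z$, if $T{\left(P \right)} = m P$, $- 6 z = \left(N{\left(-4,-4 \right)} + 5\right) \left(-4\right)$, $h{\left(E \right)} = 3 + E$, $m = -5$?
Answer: $- \frac{10}{3} \approx -3.3333$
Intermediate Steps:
$z = \frac{2}{3}$ ($z = - \frac{\left(-4 + 5\right) \left(-4\right)}{6} = - \frac{1 \left(-4\right)}{6} = \left(- \frac{1}{6}\right) \left(-4\right) = \frac{2}{3} \approx 0.66667$)
$T{\left(P \right)} = - 5 P$
$T{\left(h{\left(-2 \right)} \right)} z = - 5 \left(3 - 2\right) \frac{2}{3} = \left(-5\right) 1 \cdot \frac{2}{3} = \left(-5\right) \frac{2}{3} = - \frac{10}{3}$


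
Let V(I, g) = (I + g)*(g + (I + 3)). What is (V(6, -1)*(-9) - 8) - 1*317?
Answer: -685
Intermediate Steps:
V(I, g) = (I + g)*(3 + I + g) (V(I, g) = (I + g)*(g + (3 + I)) = (I + g)*(3 + I + g))
(V(6, -1)*(-9) - 8) - 1*317 = ((6² + (-1)² + 3*6 + 3*(-1) + 2*6*(-1))*(-9) - 8) - 1*317 = ((36 + 1 + 18 - 3 - 12)*(-9) - 8) - 317 = (40*(-9) - 8) - 317 = (-360 - 8) - 317 = -368 - 317 = -685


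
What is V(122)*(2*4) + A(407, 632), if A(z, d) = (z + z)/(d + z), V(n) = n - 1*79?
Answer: 358230/1039 ≈ 344.78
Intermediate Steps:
V(n) = -79 + n (V(n) = n - 79 = -79 + n)
A(z, d) = 2*z/(d + z) (A(z, d) = (2*z)/(d + z) = 2*z/(d + z))
V(122)*(2*4) + A(407, 632) = (-79 + 122)*(2*4) + 2*407/(632 + 407) = 43*8 + 2*407/1039 = 344 + 2*407*(1/1039) = 344 + 814/1039 = 358230/1039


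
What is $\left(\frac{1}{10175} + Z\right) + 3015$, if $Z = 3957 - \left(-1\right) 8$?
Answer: $\frac{71021501}{10175} \approx 6980.0$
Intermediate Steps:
$Z = 3965$ ($Z = 3957 - -8 = 3957 + 8 = 3965$)
$\left(\frac{1}{10175} + Z\right) + 3015 = \left(\frac{1}{10175} + 3965\right) + 3015 = \frac{40343876}{10175} + 3015 = \frac{71021501}{10175}$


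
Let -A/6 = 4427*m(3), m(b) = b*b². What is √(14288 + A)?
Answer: I*√702886 ≈ 838.38*I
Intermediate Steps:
m(b) = b³
A = -717174 (A = -26562*3³ = -26562*27 = -6*119529 = -717174)
√(14288 + A) = √(14288 - 717174) = √(-702886) = I*√702886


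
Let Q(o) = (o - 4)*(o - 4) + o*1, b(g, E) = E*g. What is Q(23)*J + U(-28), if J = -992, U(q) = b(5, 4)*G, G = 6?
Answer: -380808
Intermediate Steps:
U(q) = 120 (U(q) = (4*5)*6 = 20*6 = 120)
Q(o) = o + (-4 + o)² (Q(o) = (-4 + o)*(-4 + o) + o = (-4 + o)² + o = o + (-4 + o)²)
Q(23)*J + U(-28) = (23 + (-4 + 23)²)*(-992) + 120 = (23 + 19²)*(-992) + 120 = (23 + 361)*(-992) + 120 = 384*(-992) + 120 = -380928 + 120 = -380808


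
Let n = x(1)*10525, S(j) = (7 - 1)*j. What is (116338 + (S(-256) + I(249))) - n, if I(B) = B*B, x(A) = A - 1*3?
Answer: 197853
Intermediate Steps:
x(A) = -3 + A (x(A) = A - 3 = -3 + A)
I(B) = B**2
S(j) = 6*j
n = -21050 (n = (-3 + 1)*10525 = -2*10525 = -21050)
(116338 + (S(-256) + I(249))) - n = (116338 + (6*(-256) + 249**2)) - 1*(-21050) = (116338 + (-1536 + 62001)) + 21050 = (116338 + 60465) + 21050 = 176803 + 21050 = 197853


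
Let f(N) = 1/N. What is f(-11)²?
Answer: 1/121 ≈ 0.0082645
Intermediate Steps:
f(-11)² = (1/(-11))² = (-1/11)² = 1/121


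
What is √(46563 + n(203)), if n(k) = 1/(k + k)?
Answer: √7675259074/406 ≈ 215.78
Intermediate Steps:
n(k) = 1/(2*k)
√(46563 + n(203)) = √(46563 + (½)/203) = √(46563 + (½)*(1/203)) = √(46563 + 1/406) = √(18904579/406) = √7675259074/406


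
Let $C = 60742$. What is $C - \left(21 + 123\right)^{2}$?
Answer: $40006$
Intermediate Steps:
$C - \left(21 + 123\right)^{2} = 60742 - \left(21 + 123\right)^{2} = 60742 - 144^{2} = 60742 - 20736 = 40006$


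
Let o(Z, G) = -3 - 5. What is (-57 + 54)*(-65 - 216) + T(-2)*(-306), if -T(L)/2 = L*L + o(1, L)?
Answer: -1605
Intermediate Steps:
o(Z, G) = -8
T(L) = 16 - 2*L² (T(L) = -2*(L*L - 8) = -2*(L² - 8) = -2*(-8 + L²) = 16 - 2*L²)
(-57 + 54)*(-65 - 216) + T(-2)*(-306) = (-57 + 54)*(-65 - 216) + (16 - 2*(-2)²)*(-306) = -3*(-281) + (16 - 2*4)*(-306) = 843 + (16 - 8)*(-306) = 843 + 8*(-306) = 843 - 2448 = -1605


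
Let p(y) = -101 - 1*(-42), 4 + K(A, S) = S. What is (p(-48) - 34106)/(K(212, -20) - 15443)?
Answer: 34165/15467 ≈ 2.2089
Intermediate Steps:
K(A, S) = -4 + S
p(y) = -59 (p(y) = -101 + 42 = -59)
(p(-48) - 34106)/(K(212, -20) - 15443) = (-59 - 34106)/((-4 - 20) - 15443) = -34165/(-24 - 15443) = -34165/(-15467) = -34165*(-1/15467) = 34165/15467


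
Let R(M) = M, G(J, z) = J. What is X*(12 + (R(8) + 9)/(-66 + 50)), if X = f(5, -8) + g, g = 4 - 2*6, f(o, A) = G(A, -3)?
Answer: -175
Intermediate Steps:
f(o, A) = A
g = -8 (g = 4 - 12 = -8)
X = -16 (X = -8 - 8 = -16)
X*(12 + (R(8) + 9)/(-66 + 50)) = -16*(12 + (8 + 9)/(-66 + 50)) = -16*(12 + 17/(-16)) = -16*(12 + 17*(-1/16)) = -16*(12 - 17/16) = -16*175/16 = -175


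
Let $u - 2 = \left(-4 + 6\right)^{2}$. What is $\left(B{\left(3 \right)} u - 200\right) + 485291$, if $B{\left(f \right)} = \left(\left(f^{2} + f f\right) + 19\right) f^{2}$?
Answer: $487089$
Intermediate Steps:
$B{\left(f \right)} = f^{2} \left(19 + 2 f^{2}\right)$ ($B{\left(f \right)} = \left(\left(f^{2} + f^{2}\right) + 19\right) f^{2} = \left(2 f^{2} + 19\right) f^{2} = \left(19 + 2 f^{2}\right) f^{2} = f^{2} \left(19 + 2 f^{2}\right)$)
$u = 6$ ($u = 2 + \left(-4 + 6\right)^{2} = 2 + 2^{2} = 2 + 4 = 6$)
$\left(B{\left(3 \right)} u - 200\right) + 485291 = \left(3^{2} \left(19 + 2 \cdot 3^{2}\right) 6 - 200\right) + 485291 = \left(9 \left(19 + 2 \cdot 9\right) 6 - 200\right) + 485291 = \left(9 \left(19 + 18\right) 6 - 200\right) + 485291 = \left(9 \cdot 37 \cdot 6 - 200\right) + 485291 = \left(333 \cdot 6 - 200\right) + 485291 = \left(1998 - 200\right) + 485291 = 1798 + 485291 = 487089$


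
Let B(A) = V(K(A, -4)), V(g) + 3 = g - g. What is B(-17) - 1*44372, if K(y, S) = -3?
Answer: -44375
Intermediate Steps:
V(g) = -3 (V(g) = -3 + (g - g) = -3 + 0 = -3)
B(A) = -3
B(-17) - 1*44372 = -3 - 1*44372 = -3 - 44372 = -44375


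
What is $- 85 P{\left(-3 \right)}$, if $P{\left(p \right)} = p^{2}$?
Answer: $-765$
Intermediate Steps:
$- 85 P{\left(-3 \right)} = - 85 \left(-3\right)^{2} = \left(-85\right) 9 = -765$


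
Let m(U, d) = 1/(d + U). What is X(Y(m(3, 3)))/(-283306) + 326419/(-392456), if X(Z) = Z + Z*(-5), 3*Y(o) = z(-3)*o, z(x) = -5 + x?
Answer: -416147215111/500333127912 ≈ -0.83174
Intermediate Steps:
m(U, d) = 1/(U + d)
Y(o) = -8*o/3 (Y(o) = ((-5 - 3)*o)/3 = (-8*o)/3 = -8*o/3)
X(Z) = -4*Z (X(Z) = Z - 5*Z = -4*Z)
X(Y(m(3, 3)))/(-283306) + 326419/(-392456) = -(-32)/(3*(3 + 3))/(-283306) + 326419/(-392456) = -(-32)/(3*6)*(-1/283306) + 326419*(-1/392456) = -(-32)/(3*6)*(-1/283306) - 326419/392456 = -4*(-4/9)*(-1/283306) - 326419/392456 = (16/9)*(-1/283306) - 326419/392456 = -8/1274877 - 326419/392456 = -416147215111/500333127912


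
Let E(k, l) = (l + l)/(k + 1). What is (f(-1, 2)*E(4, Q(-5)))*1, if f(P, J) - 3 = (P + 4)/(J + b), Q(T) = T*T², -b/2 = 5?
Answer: -525/4 ≈ -131.25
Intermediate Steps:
b = -10 (b = -2*5 = -10)
Q(T) = T³
f(P, J) = 3 + (4 + P)/(-10 + J) (f(P, J) = 3 + (P + 4)/(J - 10) = 3 + (4 + P)/(-10 + J))
E(k, l) = 2*l/(1 + k) (E(k, l) = (2*l)/(1 + k) = 2*l/(1 + k))
(f(-1, 2)*E(4, Q(-5)))*1 = (((-26 - 1 + 3*2)/(-10 + 2))*(2*(-5)³/(1 + 4)))*1 = (((-26 - 1 + 6)/(-8))*(2*(-125)/5))*1 = ((-⅛*(-21))*(2*(-125)*(⅕)))*1 = ((21/8)*(-50))*1 = -525/4*1 = -525/4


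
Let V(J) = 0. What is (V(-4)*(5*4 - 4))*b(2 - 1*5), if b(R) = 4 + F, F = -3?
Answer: 0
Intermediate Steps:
b(R) = 1 (b(R) = 4 - 3 = 1)
(V(-4)*(5*4 - 4))*b(2 - 1*5) = (0*(5*4 - 4))*1 = (0*(20 - 4))*1 = (0*16)*1 = 0*1 = 0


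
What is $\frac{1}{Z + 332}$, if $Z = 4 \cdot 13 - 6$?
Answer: $\frac{1}{378} \approx 0.0026455$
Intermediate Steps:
$Z = 46$ ($Z = 52 - 6 = 46$)
$\frac{1}{Z + 332} = \frac{1}{46 + 332} = \frac{1}{378}$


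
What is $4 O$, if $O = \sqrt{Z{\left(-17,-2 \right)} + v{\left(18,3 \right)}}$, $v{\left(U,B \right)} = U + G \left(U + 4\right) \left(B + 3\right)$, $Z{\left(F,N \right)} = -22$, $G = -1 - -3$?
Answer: $8 \sqrt{65} \approx 64.498$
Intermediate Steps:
$G = 2$ ($G = -1 + 3 = 2$)
$v{\left(U,B \right)} = U + 2 \left(3 + B\right) \left(4 + U\right)$ ($v{\left(U,B \right)} = U + 2 \left(U + 4\right) \left(B + 3\right) = U + 2 \left(4 + U\right) \left(3 + B\right) = U + 2 \left(3 + B\right) \left(4 + U\right)$)
$O = 2 \sqrt{65}$ ($O = \sqrt{-22 + \left(24 + 7 \cdot 18 + 8 \cdot 3 + 2 \cdot 3 \cdot 18\right)} = \sqrt{-22 + \left(24 + 126 + 24 + 108\right)} = \sqrt{-22 + 282} = \sqrt{260} = 2 \sqrt{65} \approx 16.125$)
$4 O = 4 \cdot 2 \sqrt{65} = 8 \sqrt{65}$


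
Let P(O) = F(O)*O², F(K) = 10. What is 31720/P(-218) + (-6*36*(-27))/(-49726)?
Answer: -14928637/295397303 ≈ -0.050537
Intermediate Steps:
P(O) = 10*O²
31720/P(-218) + (-6*36*(-27))/(-49726) = 31720/((10*(-218)²)) + (-6*36*(-27))/(-49726) = 31720/((10*47524)) - 216*(-27)*(-1/49726) = 31720/475240 + 5832*(-1/49726) = 31720*(1/475240) - 2916/24863 = 793/11881 - 2916/24863 = -14928637/295397303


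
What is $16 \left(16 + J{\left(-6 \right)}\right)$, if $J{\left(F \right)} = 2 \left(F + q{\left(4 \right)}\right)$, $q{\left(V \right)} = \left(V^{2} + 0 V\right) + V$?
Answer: $704$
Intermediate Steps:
$q{\left(V \right)} = V + V^{2}$ ($q{\left(V \right)} = \left(V^{2} + 0\right) + V = V^{2} + V = V + V^{2}$)
$J{\left(F \right)} = 40 + 2 F$ ($J{\left(F \right)} = 2 \left(F + 4 \left(1 + 4\right)\right) = 2 \left(F + 4 \cdot 5\right) = 2 \left(F + 20\right) = 2 \left(20 + F\right) = 40 + 2 F$)
$16 \left(16 + J{\left(-6 \right)}\right) = 16 \left(16 + \left(40 + 2 \left(-6\right)\right)\right) = 16 \left(16 + \left(40 - 12\right)\right) = 16 \left(16 + 28\right) = 16 \cdot 44 = 704$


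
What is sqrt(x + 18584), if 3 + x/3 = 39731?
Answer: 2*sqrt(34442) ≈ 371.17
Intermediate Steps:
x = 119184 (x = -9 + 3*39731 = -9 + 119193 = 119184)
sqrt(x + 18584) = sqrt(119184 + 18584) = sqrt(137768) = 2*sqrt(34442)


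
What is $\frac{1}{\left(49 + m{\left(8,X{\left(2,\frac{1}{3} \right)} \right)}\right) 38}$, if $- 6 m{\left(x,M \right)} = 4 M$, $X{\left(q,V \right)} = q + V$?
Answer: $\frac{9}{16226} \approx 0.00055466$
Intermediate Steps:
$X{\left(q,V \right)} = V + q$
$m{\left(x,M \right)} = - \frac{2 M}{3}$ ($m{\left(x,M \right)} = - \frac{4 M}{6} = - \frac{2 M}{3}$)
$\frac{1}{\left(49 + m{\left(8,X{\left(2,\frac{1}{3} \right)} \right)}\right) 38} = \frac{1}{\left(49 - \frac{2 \left(\frac{1}{3} + 2\right)}{3}\right) 38} = \frac{1}{\left(49 - \frac{14}{9}\right) 38} = \frac{1}{\frac{427}{9} \cdot 38} = \frac{1}{\frac{16226}{9}} = \frac{9}{16226}$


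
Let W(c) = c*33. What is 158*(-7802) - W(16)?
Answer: -1233244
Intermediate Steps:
W(c) = 33*c
158*(-7802) - W(16) = 158*(-7802) - 33*16 = -1232716 - 1*528 = -1232716 - 528 = -1233244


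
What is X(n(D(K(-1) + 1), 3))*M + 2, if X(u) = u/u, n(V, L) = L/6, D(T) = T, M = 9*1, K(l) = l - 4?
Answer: 11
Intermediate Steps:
K(l) = -4 + l
M = 9
n(V, L) = L/6 (n(V, L) = L*(⅙) = L/6)
X(u) = 1
X(n(D(K(-1) + 1), 3))*M + 2 = 1*9 + 2 = 9 + 2 = 11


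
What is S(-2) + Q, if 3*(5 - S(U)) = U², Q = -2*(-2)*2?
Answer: 35/3 ≈ 11.667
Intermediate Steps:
Q = 8 (Q = 4*2 = 8)
S(U) = 5 - U²/3
S(-2) + Q = (5 - ⅓*(-2)²) + 8 = (5 - ⅓*4) + 8 = (5 - 4/3) + 8 = 11/3 + 8 = 35/3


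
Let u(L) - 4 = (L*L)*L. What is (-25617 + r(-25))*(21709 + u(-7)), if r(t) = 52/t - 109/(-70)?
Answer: -19160626221/35 ≈ -5.4745e+8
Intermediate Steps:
u(L) = 4 + L³ (u(L) = 4 + (L*L)*L = 4 + L²*L = 4 + L³)
r(t) = 109/70 + 52/t (r(t) = 52/t - 109*(-1/70) = 52/t + 109/70 = 109/70 + 52/t)
(-25617 + r(-25))*(21709 + u(-7)) = (-25617 + (109/70 + 52/(-25)))*(21709 + (4 + (-7)³)) = (-25617 + (109/70 + 52*(-1/25)))*(21709 + (4 - 343)) = (-25617 + (109/70 - 52/25))*(21709 - 339) = (-25617 - 183/350)*21370 = -8966133/350*21370 = -19160626221/35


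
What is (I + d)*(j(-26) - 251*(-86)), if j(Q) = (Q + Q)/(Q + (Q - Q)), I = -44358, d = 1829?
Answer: -918116052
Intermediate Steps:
j(Q) = 2 (j(Q) = (2*Q)/(Q + 0) = (2*Q)/Q = 2)
(I + d)*(j(-26) - 251*(-86)) = (-44358 + 1829)*(2 - 251*(-86)) = -42529*(2 + 21586) = -42529*21588 = -918116052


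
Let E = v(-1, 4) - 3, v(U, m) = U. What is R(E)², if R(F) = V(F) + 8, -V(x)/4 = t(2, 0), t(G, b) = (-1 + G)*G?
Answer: 0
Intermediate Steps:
t(G, b) = G*(-1 + G)
V(x) = -8 (V(x) = -8*(-1 + 2) = -8)
E = -4 (E = -1 - 3 = -4)
R(F) = 0 (R(F) = -8 + 8 = 0)
R(E)² = 0² = 0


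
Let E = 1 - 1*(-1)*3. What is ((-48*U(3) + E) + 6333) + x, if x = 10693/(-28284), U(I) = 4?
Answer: 173794487/28284 ≈ 6144.6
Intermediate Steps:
x = -10693/28284 (x = 10693*(-1/28284) = -10693/28284 ≈ -0.37806)
E = 4 (E = 1 + 1*3 = 1 + 3 = 4)
((-48*U(3) + E) + 6333) + x = ((-48*4 + 4) + 6333) - 10693/28284 = ((-192 + 4) + 6333) - 10693/28284 = (-188 + 6333) - 10693/28284 = 6145 - 10693/28284 = 173794487/28284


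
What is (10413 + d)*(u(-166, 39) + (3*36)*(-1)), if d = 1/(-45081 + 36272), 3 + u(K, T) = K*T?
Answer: -604029643860/8809 ≈ -6.8570e+7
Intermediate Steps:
u(K, T) = -3 + K*T
d = -1/8809 (d = 1/(-8809) = -1/8809 ≈ -0.00011352)
(10413 + d)*(u(-166, 39) + (3*36)*(-1)) = (10413 - 1/8809)*((-3 - 166*39) + (3*36)*(-1)) = 91728116*((-3 - 6474) + 108*(-1))/8809 = 91728116*(-6477 - 108)/8809 = (91728116/8809)*(-6585) = -604029643860/8809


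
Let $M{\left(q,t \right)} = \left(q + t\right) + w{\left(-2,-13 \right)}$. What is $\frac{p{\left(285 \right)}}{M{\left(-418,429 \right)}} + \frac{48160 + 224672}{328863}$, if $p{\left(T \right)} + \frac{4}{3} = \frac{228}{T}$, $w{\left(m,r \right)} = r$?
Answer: $\frac{1802644}{1644315} \approx 1.0963$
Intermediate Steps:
$M{\left(q,t \right)} = -13 + q + t$ ($M{\left(q,t \right)} = \left(q + t\right) - 13 = -13 + q + t$)
$p{\left(T \right)} = - \frac{4}{3} + \frac{228}{T}$
$\frac{p{\left(285 \right)}}{M{\left(-418,429 \right)}} + \frac{48160 + 224672}{328863} = \frac{- \frac{4}{3} + \frac{228}{285}}{-13 - 418 + 429} + \frac{48160 + 224672}{328863} = \frac{- \frac{4}{3} + 228 \cdot \frac{1}{285}}{-2} + 272832 \cdot \frac{1}{328863} = \left(- \frac{4}{3} + \frac{4}{5}\right) \left(- \frac{1}{2}\right) + \frac{90944}{109621} = \left(- \frac{8}{15}\right) \left(- \frac{1}{2}\right) + \frac{90944}{109621} = \frac{4}{15} + \frac{90944}{109621} = \frac{1802644}{1644315}$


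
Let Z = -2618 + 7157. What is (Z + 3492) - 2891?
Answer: 5140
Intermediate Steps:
Z = 4539
(Z + 3492) - 2891 = (4539 + 3492) - 2891 = 8031 - 2891 = 5140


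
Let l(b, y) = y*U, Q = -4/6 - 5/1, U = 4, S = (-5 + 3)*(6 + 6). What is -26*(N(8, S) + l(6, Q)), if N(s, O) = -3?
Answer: 2002/3 ≈ 667.33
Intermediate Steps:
S = -24 (S = -2*12 = -24)
Q = -17/3 (Q = -4*⅙ - 5*1 = -⅔ - 5 = -17/3 ≈ -5.6667)
l(b, y) = 4*y (l(b, y) = y*4 = 4*y)
-26*(N(8, S) + l(6, Q)) = -26*(-3 + 4*(-17/3)) = -26*(-3 - 68/3) = -26*(-77/3) = 2002/3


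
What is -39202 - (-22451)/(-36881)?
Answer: -111217801/2837 ≈ -39203.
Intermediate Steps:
-39202 - (-22451)/(-36881) = -39202 - (-22451)*(-1)/36881 = -39202 - 1*1727/2837 = -39202 - 1727/2837 = -111217801/2837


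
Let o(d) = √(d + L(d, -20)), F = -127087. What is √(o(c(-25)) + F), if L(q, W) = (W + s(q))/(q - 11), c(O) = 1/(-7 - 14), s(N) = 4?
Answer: √(-47134153647 + 609*√519477)/609 ≈ 356.49*I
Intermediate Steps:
c(O) = -1/21 (c(O) = 1/(-21) = -1/21)
L(q, W) = (4 + W)/(-11 + q) (L(q, W) = (W + 4)/(q - 11) = (4 + W)/(-11 + q))
o(d) = √(d - 16/(-11 + d)) (o(d) = √(d + (4 - 20)/(-11 + d)) = √(d - 16/(-11 + d)))
√(o(c(-25)) + F) = √(√((-16 - (-11 - 1/21)/21)/(-11 - 1/21)) - 127087) = √(√((-16 - 1/21*(-232/21))/(-232/21)) - 127087) = √(√(-21*(-16 + 232/441)/232) - 127087) = √(√(-21/232*(-6824/441)) - 127087) = √(√(853/609) - 127087) = √(√519477/609 - 127087) = √(-127087 + √519477/609)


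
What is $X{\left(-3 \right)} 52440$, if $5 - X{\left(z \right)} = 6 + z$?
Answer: $104880$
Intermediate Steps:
$X{\left(z \right)} = -1 - z$ ($X{\left(z \right)} = 5 - \left(6 + z\right) = -1 - z$)
$X{\left(-3 \right)} 52440 = \left(-1 - -3\right) 52440 = \left(-1 + 3\right) 52440 = 2 \cdot 52440 = 104880$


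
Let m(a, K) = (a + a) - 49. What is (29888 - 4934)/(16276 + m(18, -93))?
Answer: 8318/5421 ≈ 1.5344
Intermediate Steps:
m(a, K) = -49 + 2*a (m(a, K) = 2*a - 49 = -49 + 2*a)
(29888 - 4934)/(16276 + m(18, -93)) = (29888 - 4934)/(16276 + (-49 + 2*18)) = 24954/(16276 + (-49 + 36)) = 24954/(16276 - 13) = 24954/16263 = 24954*(1/16263) = 8318/5421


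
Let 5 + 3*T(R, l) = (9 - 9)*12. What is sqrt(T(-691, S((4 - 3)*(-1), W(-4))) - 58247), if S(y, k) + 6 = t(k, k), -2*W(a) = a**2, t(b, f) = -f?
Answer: 13*I*sqrt(3102)/3 ≈ 241.35*I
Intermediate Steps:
W(a) = -a**2/2
S(y, k) = -6 - k
T(R, l) = -5/3 (T(R, l) = -5/3 + ((9 - 9)*12)/3 = -5/3 + (0*12)/3 = -5/3 + (1/3)*0 = -5/3 + 0 = -5/3)
sqrt(T(-691, S((4 - 3)*(-1), W(-4))) - 58247) = sqrt(-5/3 - 58247) = sqrt(-174746/3) = 13*I*sqrt(3102)/3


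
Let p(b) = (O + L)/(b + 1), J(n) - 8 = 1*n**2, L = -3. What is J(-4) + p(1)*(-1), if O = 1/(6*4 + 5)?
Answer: 739/29 ≈ 25.483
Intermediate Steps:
O = 1/29 (O = 1/(24 + 5) = 1/29 ≈ 0.034483)
J(n) = 8 + n**2 (J(n) = 8 + 1*n**2 = 8 + n**2)
p(b) = -86/(29*(1 + b)) (p(b) = (1/29 - 3)/(b + 1) = -86/(29*(1 + b)))
J(-4) + p(1)*(-1) = (8 + (-4)**2) - 86/(29 + 29*1)*(-1) = (8 + 16) - 86/(29 + 29)*(-1) = 24 - 86/58*(-1) = 24 - 86*1/58*(-1) = 24 - 43/29*(-1) = 24 + 43/29 = 739/29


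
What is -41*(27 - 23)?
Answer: -164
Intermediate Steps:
-41*(27 - 23) = -41*4 = -164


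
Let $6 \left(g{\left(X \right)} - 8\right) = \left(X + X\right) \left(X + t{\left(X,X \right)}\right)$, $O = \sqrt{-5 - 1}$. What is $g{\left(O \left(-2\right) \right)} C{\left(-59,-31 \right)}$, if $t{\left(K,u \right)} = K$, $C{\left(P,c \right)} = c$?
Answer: $248$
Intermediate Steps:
$O = i \sqrt{6}$ ($O = \sqrt{-6} = i \sqrt{6} \approx 2.4495 i$)
$g{\left(X \right)} = 8 + \frac{2 X^{2}}{3}$ ($g{\left(X \right)} = 8 + \frac{\left(X + X\right) \left(X + X\right)}{6} = 8 + \frac{2 X 2 X}{6} = 8 + \frac{4 X^{2}}{6} = 8 + \frac{2 X^{2}}{3}$)
$g{\left(O \left(-2\right) \right)} C{\left(-59,-31 \right)} = \left(8 + \frac{2 \left(i \sqrt{6} \left(-2\right)\right)^{2}}{3}\right) \left(-31\right) = \left(8 + \frac{2 \left(- 2 i \sqrt{6}\right)^{2}}{3}\right) \left(-31\right) = \left(8 + \frac{2}{3} \left(-24\right)\right) \left(-31\right) = \left(8 - 16\right) \left(-31\right) = \left(-8\right) \left(-31\right) = 248$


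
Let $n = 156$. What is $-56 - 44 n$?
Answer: $-6920$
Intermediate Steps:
$-56 - 44 n = -56 - 6864 = -6920$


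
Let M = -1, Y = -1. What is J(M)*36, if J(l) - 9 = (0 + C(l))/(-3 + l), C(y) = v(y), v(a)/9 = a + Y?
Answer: 486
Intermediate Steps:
v(a) = -9 + 9*a (v(a) = 9*(a - 1) = 9*(-1 + a) = -9 + 9*a)
C(y) = -9 + 9*y
J(l) = 9 + (-9 + 9*l)/(-3 + l) (J(l) = 9 + (0 + (-9 + 9*l))/(-3 + l) = 9 + (-9 + 9*l)/(-3 + l))
J(M)*36 = (18*(-2 - 1)/(-3 - 1))*36 = (18*(-3)/(-4))*36 = (18*(-1/4)*(-3))*36 = (27/2)*36 = 486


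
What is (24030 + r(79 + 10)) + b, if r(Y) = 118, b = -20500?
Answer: 3648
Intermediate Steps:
(24030 + r(79 + 10)) + b = (24030 + 118) - 20500 = 24148 - 20500 = 3648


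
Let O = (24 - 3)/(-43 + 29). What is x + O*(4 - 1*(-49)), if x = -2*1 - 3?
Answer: -169/2 ≈ -84.500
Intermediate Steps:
x = -5 (x = -2 - 3 = -5)
O = -3/2 (O = 21/(-14) = 21*(-1/14) = -3/2 ≈ -1.5000)
x + O*(4 - 1*(-49)) = -5 - 3*(4 - 1*(-49))/2 = -5 - 3*(4 + 49)/2 = -5 - 3/2*53 = -5 - 159/2 = -169/2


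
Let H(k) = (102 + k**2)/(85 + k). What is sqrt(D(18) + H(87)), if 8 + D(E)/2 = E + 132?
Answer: sqrt(2430317)/86 ≈ 18.127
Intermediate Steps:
D(E) = 248 + 2*E (D(E) = -16 + 2*(E + 132) = -16 + 2*(132 + E) = -16 + (264 + 2*E) = 248 + 2*E)
H(k) = (102 + k**2)/(85 + k)
sqrt(D(18) + H(87)) = sqrt((248 + 2*18) + (102 + 87**2)/(85 + 87)) = sqrt((248 + 36) + (102 + 7569)/172) = sqrt(284 + (1/172)*7671) = sqrt(284 + 7671/172) = sqrt(56519/172) = sqrt(2430317)/86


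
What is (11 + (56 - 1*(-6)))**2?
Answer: 5329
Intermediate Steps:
(11 + (56 - 1*(-6)))**2 = (11 + (56 + 6))**2 = (11 + 62)**2 = 73**2 = 5329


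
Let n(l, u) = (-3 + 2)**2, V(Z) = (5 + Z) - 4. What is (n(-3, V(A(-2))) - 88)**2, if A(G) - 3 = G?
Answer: 7569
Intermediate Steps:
A(G) = 3 + G
V(Z) = 1 + Z
n(l, u) = 1 (n(l, u) = (-1)**2 = 1)
(n(-3, V(A(-2))) - 88)**2 = (1 - 88)**2 = (-87)**2 = 7569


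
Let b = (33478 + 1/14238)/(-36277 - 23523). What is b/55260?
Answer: -95331953/9410030884800 ≈ -1.0131e-5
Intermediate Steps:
b = -95331953/170286480 (b = (33478 + 1/14238)/(-59800) = (476659765/14238)*(-1/59800) = -95331953/170286480 ≈ -0.55983)
b/55260 = -95331953/170286480/55260 = -95331953/170286480*1/55260 = -95331953/9410030884800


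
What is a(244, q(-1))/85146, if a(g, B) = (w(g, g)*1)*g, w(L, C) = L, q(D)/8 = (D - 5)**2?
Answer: 29768/42573 ≈ 0.69922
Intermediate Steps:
q(D) = 8*(-5 + D)**2 (q(D) = 8*(D - 5)**2 = 8*(-5 + D)**2)
a(g, B) = g**2 (a(g, B) = (g*1)*g = g*g = g**2)
a(244, q(-1))/85146 = 244**2/85146 = 59536*(1/85146) = 29768/42573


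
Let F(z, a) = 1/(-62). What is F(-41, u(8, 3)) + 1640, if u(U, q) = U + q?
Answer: 101679/62 ≈ 1640.0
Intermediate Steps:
F(z, a) = -1/62
F(-41, u(8, 3)) + 1640 = -1/62 + 1640 = 101679/62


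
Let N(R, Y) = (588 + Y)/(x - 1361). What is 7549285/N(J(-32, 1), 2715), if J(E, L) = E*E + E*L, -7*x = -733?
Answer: -66388412290/23121 ≈ -2.8713e+6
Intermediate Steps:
x = 733/7 (x = -⅐*(-733) = 733/7 ≈ 104.71)
J(E, L) = E² + E*L
N(R, Y) = -2058/4397 - 7*Y/8794 (N(R, Y) = (588 + Y)/(733/7 - 1361) = (588 + Y)/(-8794/7) = (588 + Y)*(-7/8794) = -2058/4397 - 7*Y/8794)
7549285/N(J(-32, 1), 2715) = 7549285/(-2058/4397 - 7/8794*2715) = 7549285/(-2058/4397 - 19005/8794) = 7549285/(-23121/8794) = 7549285*(-8794/23121) = -66388412290/23121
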